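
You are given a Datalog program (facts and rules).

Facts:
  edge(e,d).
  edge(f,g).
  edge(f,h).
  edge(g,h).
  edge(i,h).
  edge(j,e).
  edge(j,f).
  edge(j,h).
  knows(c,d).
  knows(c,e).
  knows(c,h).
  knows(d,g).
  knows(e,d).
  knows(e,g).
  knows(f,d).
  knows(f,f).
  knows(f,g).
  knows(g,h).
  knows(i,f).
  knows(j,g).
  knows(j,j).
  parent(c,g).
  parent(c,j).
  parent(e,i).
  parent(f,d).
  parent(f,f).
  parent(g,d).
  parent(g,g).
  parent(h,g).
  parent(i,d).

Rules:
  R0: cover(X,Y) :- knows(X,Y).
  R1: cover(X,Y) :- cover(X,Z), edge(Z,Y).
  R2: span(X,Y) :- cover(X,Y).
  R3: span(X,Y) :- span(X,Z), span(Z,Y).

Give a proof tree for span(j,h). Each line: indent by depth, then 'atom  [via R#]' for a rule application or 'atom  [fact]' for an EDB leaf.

round 1: derive cover(c,d) via R0 from knows(c,d)
round 1: derive cover(c,e) via R0 from knows(c,e)
round 1: derive cover(c,h) via R0 from knows(c,h)
round 1: derive cover(d,g) via R0 from knows(d,g)
round 1: derive cover(e,d) via R0 from knows(e,d)
round 1: derive cover(e,g) via R0 from knows(e,g)
round 1: derive cover(f,d) via R0 from knows(f,d)
round 1: derive cover(f,f) via R0 from knows(f,f)
round 1: derive cover(f,g) via R0 from knows(f,g)
round 1: derive cover(g,h) via R0 from knows(g,h)
round 1: derive cover(i,f) via R0 from knows(i,f)
round 1: derive cover(j,g) via R0 from knows(j,g)
round 1: derive cover(j,j) via R0 from knows(j,j)
round 2: derive cover(d,h) via R1 from cover(d,g), edge(g,h)
round 2: derive cover(e,h) via R1 from cover(e,g), edge(g,h)
round 2: derive cover(f,h) via R1 from cover(f,f), edge(f,h)
round 2: derive cover(i,g) via R1 from cover(i,f), edge(f,g)
round 2: derive cover(i,h) via R1 from cover(i,f), edge(f,h)
round 2: derive cover(j,e) via R1 from cover(j,j), edge(j,e)
round 2: derive cover(j,f) via R1 from cover(j,j), edge(j,f)
round 2: derive cover(j,h) via R1 from cover(j,g), edge(g,h)
round 2: derive span(c,d) via R2 from cover(c,d)
round 2: derive span(c,e) via R2 from cover(c,e)
round 2: derive span(c,h) via R2 from cover(c,h)
round 2: derive span(d,g) via R2 from cover(d,g)
round 2: derive span(e,d) via R2 from cover(e,d)
round 2: derive span(e,g) via R2 from cover(e,g)
round 2: derive span(f,d) via R2 from cover(f,d)
round 2: derive span(f,f) via R2 from cover(f,f)
round 2: derive span(f,g) via R2 from cover(f,g)
round 2: derive span(g,h) via R2 from cover(g,h)
round 2: derive span(i,f) via R2 from cover(i,f)
round 2: derive span(j,g) via R2 from cover(j,g)
round 2: derive span(j,j) via R2 from cover(j,j)
round 3: derive cover(j,d) via R1 from cover(j,e), edge(e,d)
round 3: derive span(d,h) via R2 from cover(d,h)
round 3: derive span(e,h) via R2 from cover(e,h)
round 3: derive span(f,h) via R2 from cover(f,h)
round 3: derive span(i,g) via R2 from cover(i,g)
round 3: derive span(i,h) via R2 from cover(i,h)
round 3: derive span(j,e) via R2 from cover(j,e)
round 3: derive span(j,f) via R2 from cover(j,f)
round 3: derive span(j,h) via R2 from cover(j,h)
round 3: derive span(c,g) via R3 from span(c,d), span(d,g)
round 3: derive span(i,d) via R3 from span(i,f), span(f,d)
round 4: derive span(j,d) via R2 from cover(j,d)

span(j,h)  [via R2]
  cover(j,h)  [via R1]
    cover(j,g)  [via R0]
      knows(j,g)  [fact]
    edge(g,h)  [fact]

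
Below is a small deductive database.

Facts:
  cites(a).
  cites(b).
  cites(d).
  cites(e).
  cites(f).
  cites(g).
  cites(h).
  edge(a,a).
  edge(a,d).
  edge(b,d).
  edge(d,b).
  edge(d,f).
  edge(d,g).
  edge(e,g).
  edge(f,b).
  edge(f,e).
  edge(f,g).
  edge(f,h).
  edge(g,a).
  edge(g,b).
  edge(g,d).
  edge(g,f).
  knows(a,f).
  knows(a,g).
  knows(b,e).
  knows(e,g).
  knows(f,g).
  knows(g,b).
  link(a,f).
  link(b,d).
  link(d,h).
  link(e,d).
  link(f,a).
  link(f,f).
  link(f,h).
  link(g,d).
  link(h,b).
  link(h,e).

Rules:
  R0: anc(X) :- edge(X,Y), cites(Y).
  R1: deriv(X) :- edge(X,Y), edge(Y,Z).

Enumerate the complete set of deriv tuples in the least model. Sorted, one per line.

round 1: derive deriv(a) via R1 from edge(a,a), edge(a,a)
round 1: derive deriv(b) via R1 from edge(b,d), edge(d,b)
round 1: derive deriv(d) via R1 from edge(d,b), edge(b,d)
round 1: derive deriv(e) via R1 from edge(e,g), edge(g,a)
round 1: derive deriv(f) via R1 from edge(f,b), edge(b,d)
round 1: derive deriv(g) via R1 from edge(g,a), edge(a,a)

deriv(a)
deriv(b)
deriv(d)
deriv(e)
deriv(f)
deriv(g)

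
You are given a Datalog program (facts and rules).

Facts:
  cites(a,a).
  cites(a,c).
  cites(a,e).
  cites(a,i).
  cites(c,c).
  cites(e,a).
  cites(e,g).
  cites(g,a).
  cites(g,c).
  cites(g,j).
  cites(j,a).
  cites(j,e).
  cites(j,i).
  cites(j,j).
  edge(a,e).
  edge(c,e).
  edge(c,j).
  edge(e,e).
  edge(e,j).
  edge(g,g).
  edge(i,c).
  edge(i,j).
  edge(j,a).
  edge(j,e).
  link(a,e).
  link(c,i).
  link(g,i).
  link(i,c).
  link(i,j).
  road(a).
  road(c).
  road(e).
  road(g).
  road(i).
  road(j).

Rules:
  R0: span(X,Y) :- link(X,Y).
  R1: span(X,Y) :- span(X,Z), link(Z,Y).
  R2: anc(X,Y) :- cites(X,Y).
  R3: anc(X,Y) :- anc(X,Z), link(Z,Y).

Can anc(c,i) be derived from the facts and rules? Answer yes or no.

yes

round 1: derive anc(a,a) via R2 from cites(a,a)
round 1: derive anc(a,c) via R2 from cites(a,c)
round 1: derive anc(a,e) via R2 from cites(a,e)
round 1: derive anc(a,i) via R2 from cites(a,i)
round 1: derive anc(c,c) via R2 from cites(c,c)
round 1: derive anc(e,a) via R2 from cites(e,a)
round 1: derive anc(e,g) via R2 from cites(e,g)
round 1: derive anc(g,a) via R2 from cites(g,a)
round 1: derive anc(g,c) via R2 from cites(g,c)
round 1: derive anc(g,j) via R2 from cites(g,j)
round 1: derive anc(j,a) via R2 from cites(j,a)
round 1: derive anc(j,e) via R2 from cites(j,e)
round 1: derive anc(j,i) via R2 from cites(j,i)
round 1: derive anc(j,j) via R2 from cites(j,j)
round 2: derive anc(a,j) via R3 from anc(a,i), link(i,j)
round 2: derive anc(c,i) via R3 from anc(c,c), link(c,i)
round 2: derive anc(e,e) via R3 from anc(e,a), link(a,e)
round 2: derive anc(e,i) via R3 from anc(e,g), link(g,i)
round 2: derive anc(g,e) via R3 from anc(g,a), link(a,e)
round 2: derive anc(g,i) via R3 from anc(g,c), link(c,i)
round 2: derive anc(j,c) via R3 from anc(j,i), link(i,c)
round 3: derive anc(c,j) via R3 from anc(c,i), link(i,j)
round 3: derive anc(e,c) via R3 from anc(e,i), link(i,c)
round 3: derive anc(e,j) via R3 from anc(e,i), link(i,j)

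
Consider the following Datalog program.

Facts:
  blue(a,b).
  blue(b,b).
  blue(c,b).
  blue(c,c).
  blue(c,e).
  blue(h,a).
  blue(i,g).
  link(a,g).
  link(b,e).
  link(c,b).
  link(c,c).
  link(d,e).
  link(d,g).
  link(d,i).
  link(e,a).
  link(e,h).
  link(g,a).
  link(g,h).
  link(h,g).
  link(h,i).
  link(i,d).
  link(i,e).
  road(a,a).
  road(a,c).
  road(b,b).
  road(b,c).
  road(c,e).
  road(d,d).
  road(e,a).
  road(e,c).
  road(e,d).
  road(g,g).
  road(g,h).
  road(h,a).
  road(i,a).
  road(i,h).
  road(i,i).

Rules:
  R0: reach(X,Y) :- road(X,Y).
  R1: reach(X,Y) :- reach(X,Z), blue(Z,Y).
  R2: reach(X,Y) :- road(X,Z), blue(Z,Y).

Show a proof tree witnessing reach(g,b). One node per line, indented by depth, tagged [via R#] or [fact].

round 1: derive reach(a,a) via R0 from road(a,a)
round 1: derive reach(a,c) via R0 from road(a,c)
round 1: derive reach(b,b) via R0 from road(b,b)
round 1: derive reach(b,c) via R0 from road(b,c)
round 1: derive reach(c,e) via R0 from road(c,e)
round 1: derive reach(d,d) via R0 from road(d,d)
round 1: derive reach(e,a) via R0 from road(e,a)
round 1: derive reach(e,c) via R0 from road(e,c)
round 1: derive reach(e,d) via R0 from road(e,d)
round 1: derive reach(g,g) via R0 from road(g,g)
round 1: derive reach(g,h) via R0 from road(g,h)
round 1: derive reach(h,a) via R0 from road(h,a)
round 1: derive reach(i,a) via R0 from road(i,a)
round 1: derive reach(i,h) via R0 from road(i,h)
round 1: derive reach(i,i) via R0 from road(i,i)
round 1: derive reach(a,b) via R2 from road(a,a), blue(a,b)
round 1: derive reach(a,e) via R2 from road(a,c), blue(c,e)
round 1: derive reach(b,e) via R2 from road(b,c), blue(c,e)
round 1: derive reach(e,b) via R2 from road(e,a), blue(a,b)
round 1: derive reach(e,e) via R2 from road(e,c), blue(c,e)
round 1: derive reach(g,a) via R2 from road(g,h), blue(h,a)
round 1: derive reach(h,b) via R2 from road(h,a), blue(a,b)
round 1: derive reach(i,b) via R2 from road(i,a), blue(a,b)
round 1: derive reach(i,g) via R2 from road(i,i), blue(i,g)
round 2: derive reach(g,b) via R1 from reach(g,a), blue(a,b)

reach(g,b)  [via R1]
  reach(g,a)  [via R2]
    road(g,h)  [fact]
    blue(h,a)  [fact]
  blue(a,b)  [fact]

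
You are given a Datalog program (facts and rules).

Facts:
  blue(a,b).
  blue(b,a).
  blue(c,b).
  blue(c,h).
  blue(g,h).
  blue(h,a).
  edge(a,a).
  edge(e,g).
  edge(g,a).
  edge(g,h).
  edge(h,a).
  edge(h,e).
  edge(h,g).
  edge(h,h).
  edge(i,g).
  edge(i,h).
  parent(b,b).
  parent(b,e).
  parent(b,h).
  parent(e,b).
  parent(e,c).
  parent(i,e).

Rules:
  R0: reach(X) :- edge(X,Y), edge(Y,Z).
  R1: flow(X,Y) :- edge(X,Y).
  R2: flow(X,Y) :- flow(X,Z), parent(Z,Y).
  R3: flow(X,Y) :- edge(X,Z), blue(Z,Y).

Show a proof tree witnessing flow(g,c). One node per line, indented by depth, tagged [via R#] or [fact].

round 1: derive flow(a,a) via R1 from edge(a,a)
round 1: derive flow(e,g) via R1 from edge(e,g)
round 1: derive flow(g,a) via R1 from edge(g,a)
round 1: derive flow(g,h) via R1 from edge(g,h)
round 1: derive flow(h,a) via R1 from edge(h,a)
round 1: derive flow(h,e) via R1 from edge(h,e)
round 1: derive flow(h,g) via R1 from edge(h,g)
round 1: derive flow(h,h) via R1 from edge(h,h)
round 1: derive flow(i,g) via R1 from edge(i,g)
round 1: derive flow(i,h) via R1 from edge(i,h)
round 1: derive flow(a,b) via R3 from edge(a,a), blue(a,b)
round 1: derive flow(e,h) via R3 from edge(e,g), blue(g,h)
round 1: derive flow(g,b) via R3 from edge(g,a), blue(a,b)
round 1: derive flow(h,b) via R3 from edge(h,a), blue(a,b)
round 1: derive flow(i,a) via R3 from edge(i,h), blue(h,a)
round 2: derive flow(a,e) via R2 from flow(a,b), parent(b,e)
round 2: derive flow(a,h) via R2 from flow(a,b), parent(b,h)
round 2: derive flow(g,e) via R2 from flow(g,b), parent(b,e)
round 2: derive flow(h,c) via R2 from flow(h,e), parent(e,c)
round 3: derive flow(a,c) via R2 from flow(a,e), parent(e,c)
round 3: derive flow(g,c) via R2 from flow(g,e), parent(e,c)

flow(g,c)  [via R2]
  flow(g,e)  [via R2]
    flow(g,b)  [via R3]
      edge(g,a)  [fact]
      blue(a,b)  [fact]
    parent(b,e)  [fact]
  parent(e,c)  [fact]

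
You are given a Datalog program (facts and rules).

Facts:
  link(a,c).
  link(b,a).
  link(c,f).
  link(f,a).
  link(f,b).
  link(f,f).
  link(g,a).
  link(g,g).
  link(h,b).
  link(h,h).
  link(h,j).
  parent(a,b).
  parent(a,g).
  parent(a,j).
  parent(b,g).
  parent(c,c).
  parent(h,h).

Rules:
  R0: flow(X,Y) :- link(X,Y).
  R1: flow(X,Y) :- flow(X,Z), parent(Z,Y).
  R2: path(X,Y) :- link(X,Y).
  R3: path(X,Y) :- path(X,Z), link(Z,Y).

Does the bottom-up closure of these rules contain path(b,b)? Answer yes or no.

round 1: derive path(a,c) via R2 from link(a,c)
round 1: derive path(b,a) via R2 from link(b,a)
round 1: derive path(c,f) via R2 from link(c,f)
round 1: derive path(f,a) via R2 from link(f,a)
round 1: derive path(f,b) via R2 from link(f,b)
round 1: derive path(f,f) via R2 from link(f,f)
round 1: derive path(g,a) via R2 from link(g,a)
round 1: derive path(g,g) via R2 from link(g,g)
round 1: derive path(h,b) via R2 from link(h,b)
round 1: derive path(h,h) via R2 from link(h,h)
round 1: derive path(h,j) via R2 from link(h,j)
round 2: derive path(a,f) via R3 from path(a,c), link(c,f)
round 2: derive path(b,c) via R3 from path(b,a), link(a,c)
round 2: derive path(c,a) via R3 from path(c,f), link(f,a)
round 2: derive path(c,b) via R3 from path(c,f), link(f,b)
round 2: derive path(f,c) via R3 from path(f,a), link(a,c)
round 2: derive path(g,c) via R3 from path(g,a), link(a,c)
round 2: derive path(h,a) via R3 from path(h,b), link(b,a)
round 3: derive path(a,a) via R3 from path(a,f), link(f,a)
round 3: derive path(a,b) via R3 from path(a,f), link(f,b)
round 3: derive path(b,f) via R3 from path(b,c), link(c,f)
round 3: derive path(c,c) via R3 from path(c,a), link(a,c)
round 3: derive path(g,f) via R3 from path(g,c), link(c,f)
round 3: derive path(h,c) via R3 from path(h,a), link(a,c)
round 4: derive path(b,b) via R3 from path(b,f), link(f,b)
round 4: derive path(g,b) via R3 from path(g,f), link(f,b)
round 4: derive path(h,f) via R3 from path(h,c), link(c,f)

yes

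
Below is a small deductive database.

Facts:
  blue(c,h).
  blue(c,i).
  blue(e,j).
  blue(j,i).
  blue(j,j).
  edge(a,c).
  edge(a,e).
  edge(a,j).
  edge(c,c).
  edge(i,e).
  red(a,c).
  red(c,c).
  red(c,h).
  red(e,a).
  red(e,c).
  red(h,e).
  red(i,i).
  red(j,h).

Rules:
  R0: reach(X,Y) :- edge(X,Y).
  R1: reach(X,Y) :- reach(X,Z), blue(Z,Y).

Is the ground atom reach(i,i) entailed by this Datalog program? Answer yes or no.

round 1: derive reach(a,c) via R0 from edge(a,c)
round 1: derive reach(a,e) via R0 from edge(a,e)
round 1: derive reach(a,j) via R0 from edge(a,j)
round 1: derive reach(c,c) via R0 from edge(c,c)
round 1: derive reach(i,e) via R0 from edge(i,e)
round 2: derive reach(a,h) via R1 from reach(a,c), blue(c,h)
round 2: derive reach(a,i) via R1 from reach(a,c), blue(c,i)
round 2: derive reach(c,h) via R1 from reach(c,c), blue(c,h)
round 2: derive reach(c,i) via R1 from reach(c,c), blue(c,i)
round 2: derive reach(i,j) via R1 from reach(i,e), blue(e,j)
round 3: derive reach(i,i) via R1 from reach(i,j), blue(j,i)

yes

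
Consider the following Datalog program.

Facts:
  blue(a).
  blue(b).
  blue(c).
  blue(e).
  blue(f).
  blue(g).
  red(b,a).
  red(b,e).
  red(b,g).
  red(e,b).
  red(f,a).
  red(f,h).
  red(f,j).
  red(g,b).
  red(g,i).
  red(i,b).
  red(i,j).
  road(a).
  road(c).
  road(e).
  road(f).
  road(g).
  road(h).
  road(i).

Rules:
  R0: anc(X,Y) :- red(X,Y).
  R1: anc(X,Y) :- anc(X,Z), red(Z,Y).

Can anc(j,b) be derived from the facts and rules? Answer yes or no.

no

round 1: derive anc(b,a) via R0 from red(b,a)
round 1: derive anc(b,e) via R0 from red(b,e)
round 1: derive anc(b,g) via R0 from red(b,g)
round 1: derive anc(e,b) via R0 from red(e,b)
round 1: derive anc(f,a) via R0 from red(f,a)
round 1: derive anc(f,h) via R0 from red(f,h)
round 1: derive anc(f,j) via R0 from red(f,j)
round 1: derive anc(g,b) via R0 from red(g,b)
round 1: derive anc(g,i) via R0 from red(g,i)
round 1: derive anc(i,b) via R0 from red(i,b)
round 1: derive anc(i,j) via R0 from red(i,j)
round 2: derive anc(b,b) via R1 from anc(b,e), red(e,b)
round 2: derive anc(b,i) via R1 from anc(b,g), red(g,i)
round 2: derive anc(e,a) via R1 from anc(e,b), red(b,a)
round 2: derive anc(e,e) via R1 from anc(e,b), red(b,e)
round 2: derive anc(e,g) via R1 from anc(e,b), red(b,g)
round 2: derive anc(g,a) via R1 from anc(g,b), red(b,a)
round 2: derive anc(g,e) via R1 from anc(g,b), red(b,e)
round 2: derive anc(g,g) via R1 from anc(g,b), red(b,g)
round 2: derive anc(g,j) via R1 from anc(g,i), red(i,j)
round 2: derive anc(i,a) via R1 from anc(i,b), red(b,a)
round 2: derive anc(i,e) via R1 from anc(i,b), red(b,e)
round 2: derive anc(i,g) via R1 from anc(i,b), red(b,g)
round 3: derive anc(b,j) via R1 from anc(b,i), red(i,j)
round 3: derive anc(e,i) via R1 from anc(e,g), red(g,i)
round 3: derive anc(i,i) via R1 from anc(i,g), red(g,i)
round 4: derive anc(e,j) via R1 from anc(e,i), red(i,j)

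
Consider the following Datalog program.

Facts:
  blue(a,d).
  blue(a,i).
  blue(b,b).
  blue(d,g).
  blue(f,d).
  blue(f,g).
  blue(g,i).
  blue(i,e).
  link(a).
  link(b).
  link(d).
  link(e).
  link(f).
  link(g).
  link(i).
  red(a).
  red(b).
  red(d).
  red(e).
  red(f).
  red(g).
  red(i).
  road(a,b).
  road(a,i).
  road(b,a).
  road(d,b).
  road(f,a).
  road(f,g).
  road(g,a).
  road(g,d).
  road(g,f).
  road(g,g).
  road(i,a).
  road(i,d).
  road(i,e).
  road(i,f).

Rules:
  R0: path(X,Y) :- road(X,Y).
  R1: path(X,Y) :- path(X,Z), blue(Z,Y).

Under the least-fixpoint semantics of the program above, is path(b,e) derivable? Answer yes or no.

yes

round 1: derive path(a,b) via R0 from road(a,b)
round 1: derive path(a,i) via R0 from road(a,i)
round 1: derive path(b,a) via R0 from road(b,a)
round 1: derive path(d,b) via R0 from road(d,b)
round 1: derive path(f,a) via R0 from road(f,a)
round 1: derive path(f,g) via R0 from road(f,g)
round 1: derive path(g,a) via R0 from road(g,a)
round 1: derive path(g,d) via R0 from road(g,d)
round 1: derive path(g,f) via R0 from road(g,f)
round 1: derive path(g,g) via R0 from road(g,g)
round 1: derive path(i,a) via R0 from road(i,a)
round 1: derive path(i,d) via R0 from road(i,d)
round 1: derive path(i,e) via R0 from road(i,e)
round 1: derive path(i,f) via R0 from road(i,f)
round 2: derive path(a,e) via R1 from path(a,i), blue(i,e)
round 2: derive path(b,d) via R1 from path(b,a), blue(a,d)
round 2: derive path(b,i) via R1 from path(b,a), blue(a,i)
round 2: derive path(f,d) via R1 from path(f,a), blue(a,d)
round 2: derive path(f,i) via R1 from path(f,a), blue(a,i)
round 2: derive path(g,i) via R1 from path(g,a), blue(a,i)
round 2: derive path(i,g) via R1 from path(i,d), blue(d,g)
round 2: derive path(i,i) via R1 from path(i,a), blue(a,i)
round 3: derive path(b,e) via R1 from path(b,i), blue(i,e)
round 3: derive path(b,g) via R1 from path(b,d), blue(d,g)
round 3: derive path(f,e) via R1 from path(f,i), blue(i,e)
round 3: derive path(g,e) via R1 from path(g,i), blue(i,e)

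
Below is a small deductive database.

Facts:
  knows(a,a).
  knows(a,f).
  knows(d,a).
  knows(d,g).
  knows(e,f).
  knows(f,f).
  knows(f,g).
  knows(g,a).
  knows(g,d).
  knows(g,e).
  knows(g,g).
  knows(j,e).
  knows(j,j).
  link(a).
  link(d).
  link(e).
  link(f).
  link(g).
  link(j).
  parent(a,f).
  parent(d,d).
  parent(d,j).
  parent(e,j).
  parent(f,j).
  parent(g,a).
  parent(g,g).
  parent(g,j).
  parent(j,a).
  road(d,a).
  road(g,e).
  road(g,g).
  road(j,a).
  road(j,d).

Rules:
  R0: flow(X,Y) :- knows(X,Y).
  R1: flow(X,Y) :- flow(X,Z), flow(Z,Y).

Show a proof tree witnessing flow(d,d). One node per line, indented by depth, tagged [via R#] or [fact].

round 1: derive flow(a,a) via R0 from knows(a,a)
round 1: derive flow(a,f) via R0 from knows(a,f)
round 1: derive flow(d,a) via R0 from knows(d,a)
round 1: derive flow(d,g) via R0 from knows(d,g)
round 1: derive flow(e,f) via R0 from knows(e,f)
round 1: derive flow(f,f) via R0 from knows(f,f)
round 1: derive flow(f,g) via R0 from knows(f,g)
round 1: derive flow(g,a) via R0 from knows(g,a)
round 1: derive flow(g,d) via R0 from knows(g,d)
round 1: derive flow(g,e) via R0 from knows(g,e)
round 1: derive flow(g,g) via R0 from knows(g,g)
round 1: derive flow(j,e) via R0 from knows(j,e)
round 1: derive flow(j,j) via R0 from knows(j,j)
round 2: derive flow(a,g) via R1 from flow(a,f), flow(f,g)
round 2: derive flow(d,d) via R1 from flow(d,g), flow(g,d)
round 2: derive flow(d,e) via R1 from flow(d,g), flow(g,e)
round 2: derive flow(d,f) via R1 from flow(d,a), flow(a,f)
round 2: derive flow(e,g) via R1 from flow(e,f), flow(f,g)
round 2: derive flow(f,a) via R1 from flow(f,g), flow(g,a)
round 2: derive flow(f,d) via R1 from flow(f,g), flow(g,d)
round 2: derive flow(f,e) via R1 from flow(f,g), flow(g,e)
round 2: derive flow(g,f) via R1 from flow(g,a), flow(a,f)
round 2: derive flow(j,f) via R1 from flow(j,e), flow(e,f)
round 3: derive flow(a,d) via R1 from flow(a,f), flow(f,d)
round 3: derive flow(a,e) via R1 from flow(a,f), flow(f,e)
round 3: derive flow(e,a) via R1 from flow(e,f), flow(f,a)
round 3: derive flow(e,d) via R1 from flow(e,f), flow(f,d)
round 3: derive flow(e,e) via R1 from flow(e,f), flow(f,e)
round 3: derive flow(j,a) via R1 from flow(j,f), flow(f,a)
round 3: derive flow(j,d) via R1 from flow(j,f), flow(f,d)
round 3: derive flow(j,g) via R1 from flow(j,e), flow(e,g)

flow(d,d)  [via R1]
  flow(d,g)  [via R0]
    knows(d,g)  [fact]
  flow(g,d)  [via R0]
    knows(g,d)  [fact]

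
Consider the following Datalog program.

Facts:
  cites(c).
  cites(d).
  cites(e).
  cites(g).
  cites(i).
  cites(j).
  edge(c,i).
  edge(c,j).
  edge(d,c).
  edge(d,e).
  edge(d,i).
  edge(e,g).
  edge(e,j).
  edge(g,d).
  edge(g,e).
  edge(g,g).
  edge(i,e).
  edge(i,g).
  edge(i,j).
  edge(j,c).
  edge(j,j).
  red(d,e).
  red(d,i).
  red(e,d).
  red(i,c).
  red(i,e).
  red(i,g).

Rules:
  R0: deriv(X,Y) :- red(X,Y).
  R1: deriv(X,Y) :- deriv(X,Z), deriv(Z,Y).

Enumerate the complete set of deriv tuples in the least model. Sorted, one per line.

round 1: derive deriv(d,e) via R0 from red(d,e)
round 1: derive deriv(d,i) via R0 from red(d,i)
round 1: derive deriv(e,d) via R0 from red(e,d)
round 1: derive deriv(i,c) via R0 from red(i,c)
round 1: derive deriv(i,e) via R0 from red(i,e)
round 1: derive deriv(i,g) via R0 from red(i,g)
round 2: derive deriv(d,c) via R1 from deriv(d,i), deriv(i,c)
round 2: derive deriv(d,d) via R1 from deriv(d,e), deriv(e,d)
round 2: derive deriv(d,g) via R1 from deriv(d,i), deriv(i,g)
round 2: derive deriv(e,e) via R1 from deriv(e,d), deriv(d,e)
round 2: derive deriv(e,i) via R1 from deriv(e,d), deriv(d,i)
round 2: derive deriv(i,d) via R1 from deriv(i,e), deriv(e,d)
round 3: derive deriv(e,c) via R1 from deriv(e,d), deriv(d,c)
round 3: derive deriv(e,g) via R1 from deriv(e,d), deriv(d,g)
round 3: derive deriv(i,i) via R1 from deriv(i,d), deriv(d,i)

deriv(d,c)
deriv(d,d)
deriv(d,e)
deriv(d,g)
deriv(d,i)
deriv(e,c)
deriv(e,d)
deriv(e,e)
deriv(e,g)
deriv(e,i)
deriv(i,c)
deriv(i,d)
deriv(i,e)
deriv(i,g)
deriv(i,i)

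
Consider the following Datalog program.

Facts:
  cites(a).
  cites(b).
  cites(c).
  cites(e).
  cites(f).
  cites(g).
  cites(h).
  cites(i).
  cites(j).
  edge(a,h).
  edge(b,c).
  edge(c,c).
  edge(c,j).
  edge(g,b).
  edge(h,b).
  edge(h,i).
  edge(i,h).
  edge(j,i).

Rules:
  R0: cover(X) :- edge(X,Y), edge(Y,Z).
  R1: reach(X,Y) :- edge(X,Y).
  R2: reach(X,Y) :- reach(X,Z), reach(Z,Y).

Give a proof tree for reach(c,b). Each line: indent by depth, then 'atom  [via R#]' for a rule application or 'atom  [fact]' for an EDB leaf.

reach(c,b)  [via R2]
  reach(c,i)  [via R2]
    reach(c,j)  [via R1]
      edge(c,j)  [fact]
    reach(j,i)  [via R1]
      edge(j,i)  [fact]
  reach(i,b)  [via R2]
    reach(i,h)  [via R1]
      edge(i,h)  [fact]
    reach(h,b)  [via R1]
      edge(h,b)  [fact]

round 1: derive reach(a,h) via R1 from edge(a,h)
round 1: derive reach(b,c) via R1 from edge(b,c)
round 1: derive reach(c,c) via R1 from edge(c,c)
round 1: derive reach(c,j) via R1 from edge(c,j)
round 1: derive reach(g,b) via R1 from edge(g,b)
round 1: derive reach(h,b) via R1 from edge(h,b)
round 1: derive reach(h,i) via R1 from edge(h,i)
round 1: derive reach(i,h) via R1 from edge(i,h)
round 1: derive reach(j,i) via R1 from edge(j,i)
round 2: derive reach(a,b) via R2 from reach(a,h), reach(h,b)
round 2: derive reach(a,i) via R2 from reach(a,h), reach(h,i)
round 2: derive reach(b,j) via R2 from reach(b,c), reach(c,j)
round 2: derive reach(c,i) via R2 from reach(c,j), reach(j,i)
round 2: derive reach(g,c) via R2 from reach(g,b), reach(b,c)
round 2: derive reach(h,c) via R2 from reach(h,b), reach(b,c)
round 2: derive reach(h,h) via R2 from reach(h,i), reach(i,h)
round 2: derive reach(i,b) via R2 from reach(i,h), reach(h,b)
round 2: derive reach(i,i) via R2 from reach(i,h), reach(h,i)
round 2: derive reach(j,h) via R2 from reach(j,i), reach(i,h)
round 3: derive reach(a,c) via R2 from reach(a,b), reach(b,c)
round 3: derive reach(a,j) via R2 from reach(a,b), reach(b,j)
round 3: derive reach(b,h) via R2 from reach(b,j), reach(j,h)
round 3: derive reach(b,i) via R2 from reach(b,c), reach(c,i)
round 3: derive reach(c,b) via R2 from reach(c,i), reach(i,b)
round 3: derive reach(c,h) via R2 from reach(c,i), reach(i,h)
round 3: derive reach(g,i) via R2 from reach(g,c), reach(c,i)
round 3: derive reach(g,j) via R2 from reach(g,b), reach(b,j)
round 3: derive reach(h,j) via R2 from reach(h,b), reach(b,j)
round 3: derive reach(i,c) via R2 from reach(i,b), reach(b,c)
round 3: derive reach(i,j) via R2 from reach(i,b), reach(b,j)
round 3: derive reach(j,b) via R2 from reach(j,h), reach(h,b)
round 3: derive reach(j,c) via R2 from reach(j,h), reach(h,c)
round 4: derive reach(b,b) via R2 from reach(b,c), reach(c,b)
round 4: derive reach(g,h) via R2 from reach(g,b), reach(b,h)
round 4: derive reach(j,j) via R2 from reach(j,b), reach(b,j)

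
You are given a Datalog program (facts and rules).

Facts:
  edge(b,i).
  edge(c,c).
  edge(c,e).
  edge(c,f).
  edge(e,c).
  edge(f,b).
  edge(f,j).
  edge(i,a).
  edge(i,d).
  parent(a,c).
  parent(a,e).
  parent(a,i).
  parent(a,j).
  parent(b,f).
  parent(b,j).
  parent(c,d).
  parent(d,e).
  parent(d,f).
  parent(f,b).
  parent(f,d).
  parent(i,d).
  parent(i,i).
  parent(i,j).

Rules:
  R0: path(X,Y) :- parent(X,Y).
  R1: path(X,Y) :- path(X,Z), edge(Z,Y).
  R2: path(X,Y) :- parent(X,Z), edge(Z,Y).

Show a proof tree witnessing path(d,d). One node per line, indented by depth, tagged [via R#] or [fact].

round 1: derive path(a,c) via R0 from parent(a,c)
round 1: derive path(a,e) via R0 from parent(a,e)
round 1: derive path(a,i) via R0 from parent(a,i)
round 1: derive path(a,j) via R0 from parent(a,j)
round 1: derive path(b,f) via R0 from parent(b,f)
round 1: derive path(b,j) via R0 from parent(b,j)
round 1: derive path(c,d) via R0 from parent(c,d)
round 1: derive path(d,e) via R0 from parent(d,e)
round 1: derive path(d,f) via R0 from parent(d,f)
round 1: derive path(f,b) via R0 from parent(f,b)
round 1: derive path(f,d) via R0 from parent(f,d)
round 1: derive path(i,d) via R0 from parent(i,d)
round 1: derive path(i,i) via R0 from parent(i,i)
round 1: derive path(i,j) via R0 from parent(i,j)
round 1: derive path(a,a) via R2 from parent(a,i), edge(i,a)
round 1: derive path(a,d) via R2 from parent(a,i), edge(i,d)
round 1: derive path(a,f) via R2 from parent(a,c), edge(c,f)
round 1: derive path(b,b) via R2 from parent(b,f), edge(f,b)
round 1: derive path(d,b) via R2 from parent(d,f), edge(f,b)
round 1: derive path(d,c) via R2 from parent(d,e), edge(e,c)
round 1: derive path(d,j) via R2 from parent(d,f), edge(f,j)
round 1: derive path(f,i) via R2 from parent(f,b), edge(b,i)
round 1: derive path(i,a) via R2 from parent(i,i), edge(i,a)
round 2: derive path(a,b) via R1 from path(a,f), edge(f,b)
round 2: derive path(b,i) via R1 from path(b,b), edge(b,i)
round 2: derive path(d,i) via R1 from path(d,b), edge(b,i)
round 2: derive path(f,a) via R1 from path(f,i), edge(i,a)
round 3: derive path(b,a) via R1 from path(b,i), edge(i,a)
round 3: derive path(b,d) via R1 from path(b,i), edge(i,d)
round 3: derive path(d,a) via R1 from path(d,i), edge(i,a)
round 3: derive path(d,d) via R1 from path(d,i), edge(i,d)

path(d,d)  [via R1]
  path(d,i)  [via R1]
    path(d,b)  [via R2]
      parent(d,f)  [fact]
      edge(f,b)  [fact]
    edge(b,i)  [fact]
  edge(i,d)  [fact]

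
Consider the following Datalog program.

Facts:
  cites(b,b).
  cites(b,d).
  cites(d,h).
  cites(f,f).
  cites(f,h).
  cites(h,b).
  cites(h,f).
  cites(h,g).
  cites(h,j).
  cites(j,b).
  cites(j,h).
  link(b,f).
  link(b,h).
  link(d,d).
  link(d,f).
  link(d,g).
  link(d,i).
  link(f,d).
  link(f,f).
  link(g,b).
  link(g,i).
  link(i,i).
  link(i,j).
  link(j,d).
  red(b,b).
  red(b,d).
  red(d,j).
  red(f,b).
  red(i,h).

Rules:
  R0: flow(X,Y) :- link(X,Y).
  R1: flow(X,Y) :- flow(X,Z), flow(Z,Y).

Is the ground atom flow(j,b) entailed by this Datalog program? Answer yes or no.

round 1: derive flow(b,f) via R0 from link(b,f)
round 1: derive flow(b,h) via R0 from link(b,h)
round 1: derive flow(d,d) via R0 from link(d,d)
round 1: derive flow(d,f) via R0 from link(d,f)
round 1: derive flow(d,g) via R0 from link(d,g)
round 1: derive flow(d,i) via R0 from link(d,i)
round 1: derive flow(f,d) via R0 from link(f,d)
round 1: derive flow(f,f) via R0 from link(f,f)
round 1: derive flow(g,b) via R0 from link(g,b)
round 1: derive flow(g,i) via R0 from link(g,i)
round 1: derive flow(i,i) via R0 from link(i,i)
round 1: derive flow(i,j) via R0 from link(i,j)
round 1: derive flow(j,d) via R0 from link(j,d)
round 2: derive flow(b,d) via R1 from flow(b,f), flow(f,d)
round 2: derive flow(d,b) via R1 from flow(d,g), flow(g,b)
round 2: derive flow(d,j) via R1 from flow(d,i), flow(i,j)
round 2: derive flow(f,g) via R1 from flow(f,d), flow(d,g)
round 2: derive flow(f,i) via R1 from flow(f,d), flow(d,i)
round 2: derive flow(g,f) via R1 from flow(g,b), flow(b,f)
round 2: derive flow(g,h) via R1 from flow(g,b), flow(b,h)
round 2: derive flow(g,j) via R1 from flow(g,i), flow(i,j)
round 2: derive flow(i,d) via R1 from flow(i,j), flow(j,d)
round 2: derive flow(j,f) via R1 from flow(j,d), flow(d,f)
round 2: derive flow(j,g) via R1 from flow(j,d), flow(d,g)
round 2: derive flow(j,i) via R1 from flow(j,d), flow(d,i)
round 3: derive flow(b,b) via R1 from flow(b,d), flow(d,b)
round 3: derive flow(b,g) via R1 from flow(b,d), flow(d,g)
round 3: derive flow(b,i) via R1 from flow(b,d), flow(d,i)
round 3: derive flow(b,j) via R1 from flow(b,d), flow(d,j)
round 3: derive flow(d,h) via R1 from flow(d,b), flow(b,h)
round 3: derive flow(f,b) via R1 from flow(f,d), flow(d,b)
round 3: derive flow(f,h) via R1 from flow(f,g), flow(g,h)
round 3: derive flow(f,j) via R1 from flow(f,d), flow(d,j)
round 3: derive flow(g,d) via R1 from flow(g,b), flow(b,d)
round 3: derive flow(g,g) via R1 from flow(g,f), flow(f,g)
round 3: derive flow(i,b) via R1 from flow(i,d), flow(d,b)
round 3: derive flow(i,f) via R1 from flow(i,d), flow(d,f)
round 3: derive flow(i,g) via R1 from flow(i,d), flow(d,g)
round 3: derive flow(j,b) via R1 from flow(j,d), flow(d,b)
round 3: derive flow(j,h) via R1 from flow(j,g), flow(g,h)
round 3: derive flow(j,j) via R1 from flow(j,d), flow(d,j)
round 4: derive flow(i,h) via R1 from flow(i,b), flow(b,h)

yes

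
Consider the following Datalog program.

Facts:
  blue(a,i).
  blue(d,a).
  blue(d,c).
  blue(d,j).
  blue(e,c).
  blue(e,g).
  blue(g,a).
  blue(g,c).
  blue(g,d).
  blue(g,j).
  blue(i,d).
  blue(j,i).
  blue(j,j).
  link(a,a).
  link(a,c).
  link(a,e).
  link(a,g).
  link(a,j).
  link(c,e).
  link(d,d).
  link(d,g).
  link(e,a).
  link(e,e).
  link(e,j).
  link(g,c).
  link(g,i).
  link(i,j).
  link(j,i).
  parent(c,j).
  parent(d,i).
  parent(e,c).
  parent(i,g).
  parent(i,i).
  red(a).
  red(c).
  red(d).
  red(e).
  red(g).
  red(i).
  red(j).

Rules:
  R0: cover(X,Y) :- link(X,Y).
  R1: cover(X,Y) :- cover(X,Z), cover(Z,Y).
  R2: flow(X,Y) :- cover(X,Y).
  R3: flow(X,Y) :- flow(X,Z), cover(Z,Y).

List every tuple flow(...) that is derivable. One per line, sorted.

round 1: derive cover(a,a) via R0 from link(a,a)
round 1: derive cover(a,c) via R0 from link(a,c)
round 1: derive cover(a,e) via R0 from link(a,e)
round 1: derive cover(a,g) via R0 from link(a,g)
round 1: derive cover(a,j) via R0 from link(a,j)
round 1: derive cover(c,e) via R0 from link(c,e)
round 1: derive cover(d,d) via R0 from link(d,d)
round 1: derive cover(d,g) via R0 from link(d,g)
round 1: derive cover(e,a) via R0 from link(e,a)
round 1: derive cover(e,e) via R0 from link(e,e)
round 1: derive cover(e,j) via R0 from link(e,j)
round 1: derive cover(g,c) via R0 from link(g,c)
round 1: derive cover(g,i) via R0 from link(g,i)
round 1: derive cover(i,j) via R0 from link(i,j)
round 1: derive cover(j,i) via R0 from link(j,i)
round 2: derive cover(a,i) via R1 from cover(a,g), cover(g,i)
round 2: derive cover(c,a) via R1 from cover(c,e), cover(e,a)
round 2: derive cover(c,j) via R1 from cover(c,e), cover(e,j)
round 2: derive cover(d,c) via R1 from cover(d,g), cover(g,c)
round 2: derive cover(d,i) via R1 from cover(d,g), cover(g,i)
round 2: derive cover(e,c) via R1 from cover(e,a), cover(a,c)
round 2: derive cover(e,g) via R1 from cover(e,a), cover(a,g)
round 2: derive cover(e,i) via R1 from cover(e,j), cover(j,i)
round 2: derive cover(g,e) via R1 from cover(g,c), cover(c,e)
round 2: derive cover(g,j) via R1 from cover(g,i), cover(i,j)
round 2: derive cover(i,i) via R1 from cover(i,j), cover(j,i)
round 2: derive cover(j,j) via R1 from cover(j,i), cover(i,j)
round 2: derive flow(a,a) via R2 from cover(a,a)
round 2: derive flow(a,c) via R2 from cover(a,c)
round 2: derive flow(a,e) via R2 from cover(a,e)
round 2: derive flow(a,g) via R2 from cover(a,g)
round 2: derive flow(a,j) via R2 from cover(a,j)
round 2: derive flow(c,e) via R2 from cover(c,e)
round 2: derive flow(d,d) via R2 from cover(d,d)
round 2: derive flow(d,g) via R2 from cover(d,g)
round 2: derive flow(e,a) via R2 from cover(e,a)
round 2: derive flow(e,e) via R2 from cover(e,e)
round 2: derive flow(e,j) via R2 from cover(e,j)
round 2: derive flow(g,c) via R2 from cover(g,c)
round 2: derive flow(g,i) via R2 from cover(g,i)
round 2: derive flow(i,j) via R2 from cover(i,j)
round 2: derive flow(j,i) via R2 from cover(j,i)
round 3: derive cover(c,c) via R1 from cover(c,a), cover(a,c)
round 3: derive cover(c,g) via R1 from cover(c,a), cover(a,g)
round 3: derive cover(c,i) via R1 from cover(c,a), cover(a,i)
round 3: derive cover(d,a) via R1 from cover(d,c), cover(c,a)
round 3: derive cover(d,e) via R1 from cover(d,c), cover(c,e)
round 3: derive cover(d,j) via R1 from cover(d,c), cover(c,j)
round 3: derive cover(g,a) via R1 from cover(g,c), cover(c,a)
round 3: derive cover(g,g) via R1 from cover(g,e), cover(e,g)
round 3: derive flow(a,i) via R2 from cover(a,i)
round 3: derive flow(c,a) via R2 from cover(c,a)
round 3: derive flow(c,j) via R2 from cover(c,j)
round 3: derive flow(d,c) via R2 from cover(d,c)
round 3: derive flow(d,i) via R2 from cover(d,i)
round 3: derive flow(e,c) via R2 from cover(e,c)
round 3: derive flow(e,g) via R2 from cover(e,g)
round 3: derive flow(e,i) via R2 from cover(e,i)
round 3: derive flow(g,e) via R2 from cover(g,e)
round 3: derive flow(g,j) via R2 from cover(g,j)
round 3: derive flow(i,i) via R2 from cover(i,i)
round 3: derive flow(j,j) via R2 from cover(j,j)
round 3: derive flow(c,c) via R3 from flow(c,e), cover(e,c)
round 3: derive flow(c,g) via R3 from flow(c,e), cover(e,g)
round 3: derive flow(c,i) via R3 from flow(c,e), cover(e,i)
round 3: derive flow(d,e) via R3 from flow(d,g), cover(g,e)
round 3: derive flow(d,j) via R3 from flow(d,g), cover(g,j)
round 3: derive flow(g,a) via R3 from flow(g,c), cover(c,a)
round 4: derive flow(d,a) via R2 from cover(d,a)
round 4: derive flow(g,g) via R2 from cover(g,g)

flow(a,a)
flow(a,c)
flow(a,e)
flow(a,g)
flow(a,i)
flow(a,j)
flow(c,a)
flow(c,c)
flow(c,e)
flow(c,g)
flow(c,i)
flow(c,j)
flow(d,a)
flow(d,c)
flow(d,d)
flow(d,e)
flow(d,g)
flow(d,i)
flow(d,j)
flow(e,a)
flow(e,c)
flow(e,e)
flow(e,g)
flow(e,i)
flow(e,j)
flow(g,a)
flow(g,c)
flow(g,e)
flow(g,g)
flow(g,i)
flow(g,j)
flow(i,i)
flow(i,j)
flow(j,i)
flow(j,j)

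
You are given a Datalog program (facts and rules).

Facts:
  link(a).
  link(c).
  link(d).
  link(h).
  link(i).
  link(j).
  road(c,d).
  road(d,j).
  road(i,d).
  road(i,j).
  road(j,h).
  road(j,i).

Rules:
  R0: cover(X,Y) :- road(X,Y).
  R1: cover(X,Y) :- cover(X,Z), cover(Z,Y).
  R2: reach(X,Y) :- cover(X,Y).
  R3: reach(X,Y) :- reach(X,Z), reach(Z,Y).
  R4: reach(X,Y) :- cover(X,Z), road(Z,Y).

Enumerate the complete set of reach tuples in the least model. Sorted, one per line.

reach(c,d)
reach(c,h)
reach(c,i)
reach(c,j)
reach(d,d)
reach(d,h)
reach(d,i)
reach(d,j)
reach(i,d)
reach(i,h)
reach(i,i)
reach(i,j)
reach(j,d)
reach(j,h)
reach(j,i)
reach(j,j)

round 1: derive cover(c,d) via R0 from road(c,d)
round 1: derive cover(d,j) via R0 from road(d,j)
round 1: derive cover(i,d) via R0 from road(i,d)
round 1: derive cover(i,j) via R0 from road(i,j)
round 1: derive cover(j,h) via R0 from road(j,h)
round 1: derive cover(j,i) via R0 from road(j,i)
round 2: derive cover(c,j) via R1 from cover(c,d), cover(d,j)
round 2: derive cover(d,h) via R1 from cover(d,j), cover(j,h)
round 2: derive cover(d,i) via R1 from cover(d,j), cover(j,i)
round 2: derive cover(i,h) via R1 from cover(i,j), cover(j,h)
round 2: derive cover(i,i) via R1 from cover(i,j), cover(j,i)
round 2: derive cover(j,d) via R1 from cover(j,i), cover(i,d)
round 2: derive cover(j,j) via R1 from cover(j,i), cover(i,j)
round 2: derive reach(c,d) via R2 from cover(c,d)
round 2: derive reach(d,j) via R2 from cover(d,j)
round 2: derive reach(i,d) via R2 from cover(i,d)
round 2: derive reach(i,j) via R2 from cover(i,j)
round 2: derive reach(j,h) via R2 from cover(j,h)
round 2: derive reach(j,i) via R2 from cover(j,i)
round 2: derive reach(c,j) via R4 from cover(c,d), road(d,j)
round 2: derive reach(d,h) via R4 from cover(d,j), road(j,h)
round 2: derive reach(d,i) via R4 from cover(d,j), road(j,i)
round 2: derive reach(i,h) via R4 from cover(i,j), road(j,h)
round 2: derive reach(i,i) via R4 from cover(i,j), road(j,i)
round 2: derive reach(j,d) via R4 from cover(j,i), road(i,d)
round 2: derive reach(j,j) via R4 from cover(j,i), road(i,j)
round 3: derive cover(c,h) via R1 from cover(c,d), cover(d,h)
round 3: derive cover(c,i) via R1 from cover(c,d), cover(d,i)
round 3: derive cover(d,d) via R1 from cover(d,i), cover(i,d)
round 3: derive reach(c,h) via R3 from reach(c,d), reach(d,h)
round 3: derive reach(c,i) via R3 from reach(c,d), reach(d,i)
round 3: derive reach(d,d) via R3 from reach(d,i), reach(i,d)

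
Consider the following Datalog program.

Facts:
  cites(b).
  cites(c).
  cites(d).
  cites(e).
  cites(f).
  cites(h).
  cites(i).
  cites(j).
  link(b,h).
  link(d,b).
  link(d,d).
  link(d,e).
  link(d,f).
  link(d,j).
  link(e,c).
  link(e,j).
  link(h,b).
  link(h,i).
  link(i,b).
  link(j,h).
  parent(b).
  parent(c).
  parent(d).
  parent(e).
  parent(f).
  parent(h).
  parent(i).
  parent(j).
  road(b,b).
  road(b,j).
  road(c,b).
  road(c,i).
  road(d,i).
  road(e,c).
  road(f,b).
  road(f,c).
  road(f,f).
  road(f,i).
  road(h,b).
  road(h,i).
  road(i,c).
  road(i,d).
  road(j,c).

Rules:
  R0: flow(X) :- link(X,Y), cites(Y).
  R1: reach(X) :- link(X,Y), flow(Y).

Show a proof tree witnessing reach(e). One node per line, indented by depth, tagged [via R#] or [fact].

round 1: derive flow(b) via R0 from link(b,h), cites(h)
round 1: derive flow(d) via R0 from link(d,b), cites(b)
round 1: derive flow(e) via R0 from link(e,c), cites(c)
round 1: derive flow(h) via R0 from link(h,b), cites(b)
round 1: derive flow(i) via R0 from link(i,b), cites(b)
round 1: derive flow(j) via R0 from link(j,h), cites(h)
round 2: derive reach(b) via R1 from link(b,h), flow(h)
round 2: derive reach(d) via R1 from link(d,b), flow(b)
round 2: derive reach(e) via R1 from link(e,j), flow(j)
round 2: derive reach(h) via R1 from link(h,b), flow(b)
round 2: derive reach(i) via R1 from link(i,b), flow(b)
round 2: derive reach(j) via R1 from link(j,h), flow(h)

reach(e)  [via R1]
  link(e,j)  [fact]
  flow(j)  [via R0]
    link(j,h)  [fact]
    cites(h)  [fact]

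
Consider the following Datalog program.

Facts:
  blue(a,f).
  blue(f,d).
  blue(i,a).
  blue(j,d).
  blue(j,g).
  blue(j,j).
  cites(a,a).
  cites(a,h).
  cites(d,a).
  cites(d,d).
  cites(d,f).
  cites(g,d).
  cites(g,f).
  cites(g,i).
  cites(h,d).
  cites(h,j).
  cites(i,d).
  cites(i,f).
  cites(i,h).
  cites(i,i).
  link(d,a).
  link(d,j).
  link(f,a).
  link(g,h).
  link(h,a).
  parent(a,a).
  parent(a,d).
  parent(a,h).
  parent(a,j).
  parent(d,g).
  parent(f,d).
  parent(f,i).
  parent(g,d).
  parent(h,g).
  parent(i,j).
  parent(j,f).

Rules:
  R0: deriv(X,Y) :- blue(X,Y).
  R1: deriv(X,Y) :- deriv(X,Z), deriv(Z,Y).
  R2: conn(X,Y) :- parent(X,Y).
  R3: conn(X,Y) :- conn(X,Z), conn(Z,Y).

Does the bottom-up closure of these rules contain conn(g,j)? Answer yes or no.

round 1: derive conn(a,a) via R2 from parent(a,a)
round 1: derive conn(a,d) via R2 from parent(a,d)
round 1: derive conn(a,h) via R2 from parent(a,h)
round 1: derive conn(a,j) via R2 from parent(a,j)
round 1: derive conn(d,g) via R2 from parent(d,g)
round 1: derive conn(f,d) via R2 from parent(f,d)
round 1: derive conn(f,i) via R2 from parent(f,i)
round 1: derive conn(g,d) via R2 from parent(g,d)
round 1: derive conn(h,g) via R2 from parent(h,g)
round 1: derive conn(i,j) via R2 from parent(i,j)
round 1: derive conn(j,f) via R2 from parent(j,f)
round 2: derive conn(a,f) via R3 from conn(a,j), conn(j,f)
round 2: derive conn(a,g) via R3 from conn(a,d), conn(d,g)
round 2: derive conn(d,d) via R3 from conn(d,g), conn(g,d)
round 2: derive conn(f,g) via R3 from conn(f,d), conn(d,g)
round 2: derive conn(f,j) via R3 from conn(f,i), conn(i,j)
round 2: derive conn(g,g) via R3 from conn(g,d), conn(d,g)
round 2: derive conn(h,d) via R3 from conn(h,g), conn(g,d)
round 2: derive conn(i,f) via R3 from conn(i,j), conn(j,f)
round 2: derive conn(j,d) via R3 from conn(j,f), conn(f,d)
round 2: derive conn(j,i) via R3 from conn(j,f), conn(f,i)
round 3: derive conn(a,i) via R3 from conn(a,f), conn(f,i)
round 3: derive conn(f,f) via R3 from conn(f,i), conn(i,f)
round 3: derive conn(i,d) via R3 from conn(i,f), conn(f,d)
round 3: derive conn(i,g) via R3 from conn(i,f), conn(f,g)
round 3: derive conn(i,i) via R3 from conn(i,f), conn(f,i)
round 3: derive conn(j,g) via R3 from conn(j,d), conn(d,g)
round 3: derive conn(j,j) via R3 from conn(j,f), conn(f,j)

no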